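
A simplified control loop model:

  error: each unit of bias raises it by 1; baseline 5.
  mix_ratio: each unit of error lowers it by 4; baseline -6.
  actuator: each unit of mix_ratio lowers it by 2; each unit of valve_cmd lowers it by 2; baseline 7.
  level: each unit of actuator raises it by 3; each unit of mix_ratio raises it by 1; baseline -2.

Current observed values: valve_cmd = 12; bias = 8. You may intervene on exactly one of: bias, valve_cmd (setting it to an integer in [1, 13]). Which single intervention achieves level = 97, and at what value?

Intervening on bias: with other inputs at their observed values, level = 20*bias + 77. Solving for 97 gives bias = 1, within [1, 13].
Intervening on valve_cmd: level = -6*valve_cmd + 309. Reaching 97 requires valve_cmd = 106/3, not an integer.

set bias = 1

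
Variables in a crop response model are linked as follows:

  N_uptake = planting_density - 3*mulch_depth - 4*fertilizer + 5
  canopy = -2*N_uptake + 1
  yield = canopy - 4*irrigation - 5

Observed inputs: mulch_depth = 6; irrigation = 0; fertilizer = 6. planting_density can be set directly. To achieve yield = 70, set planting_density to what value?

Substituting into the N_uptake equation gives N_uptake = planting_density - 37.
This gives canopy = -2*planting_density + 75.
Substituting into the yield equation gives yield = -2*planting_density + 70.
Solve -2*planting_density + 70 = 70: planting_density = (70 - 70) / -2 = 0.

planting_density = 0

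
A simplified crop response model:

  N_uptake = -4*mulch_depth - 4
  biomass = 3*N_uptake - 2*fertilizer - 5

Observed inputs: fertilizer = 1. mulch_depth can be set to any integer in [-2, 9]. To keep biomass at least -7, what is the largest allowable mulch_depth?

Substituting into the biomass equation gives biomass = -12*mulch_depth - 19.
Require -12*mulch_depth - 19 ≥ -7, so mulch_depth ≤ -1.
The largest integer in [-2, 9] satisfying this is -1.

mulch_depth = -1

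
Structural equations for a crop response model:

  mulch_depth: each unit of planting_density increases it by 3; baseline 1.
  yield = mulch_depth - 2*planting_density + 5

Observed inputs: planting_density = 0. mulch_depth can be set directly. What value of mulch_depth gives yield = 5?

Intervening on mulch_depth fixes its value directly, overriding its dependence on planting_density.
Substituting into the yield equation gives yield = mulch_depth + 5.
Solve mulch_depth + 5 = 5: mulch_depth = (5 - 5) / 1 = 0.

mulch_depth = 0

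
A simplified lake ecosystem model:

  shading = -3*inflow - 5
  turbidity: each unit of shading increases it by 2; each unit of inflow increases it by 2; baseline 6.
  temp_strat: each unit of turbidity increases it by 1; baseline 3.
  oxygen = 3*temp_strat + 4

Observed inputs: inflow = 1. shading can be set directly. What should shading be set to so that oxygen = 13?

Intervening on shading fixes its value directly, overriding its dependence on inflow.
Substituting into the turbidity equation gives turbidity = 2*shading + 8.
Substituting into the temp_strat equation gives temp_strat = 2*shading + 11.
Substituting into the oxygen equation gives oxygen = 6*shading + 37.
Solve 6*shading + 37 = 13: shading = (13 - 37) / 6 = -4.

shading = -4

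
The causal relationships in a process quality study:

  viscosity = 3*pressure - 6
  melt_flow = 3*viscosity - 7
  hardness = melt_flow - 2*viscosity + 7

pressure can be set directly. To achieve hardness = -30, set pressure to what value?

Substituting into the melt_flow equation gives melt_flow = 9*pressure - 25.
hardness becomes 3*pressure - 6.
Solve 3*pressure - 6 = -30: pressure = (-30 + 6) / 3 = -8.

pressure = -8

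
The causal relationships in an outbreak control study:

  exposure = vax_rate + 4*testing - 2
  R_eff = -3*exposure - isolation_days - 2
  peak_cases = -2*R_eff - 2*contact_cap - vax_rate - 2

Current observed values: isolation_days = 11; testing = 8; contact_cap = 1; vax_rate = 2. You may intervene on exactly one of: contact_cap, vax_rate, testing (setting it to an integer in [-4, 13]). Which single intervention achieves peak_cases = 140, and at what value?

set testing = 5

Intervening on contact_cap: peak_cases = -2*contact_cap + 214. Reaching 140 requires contact_cap = 37, outside [-4, 13].
Intervening on vax_rate: peak_cases = 5*vax_rate + 202. Reaching 140 requires vax_rate = -62/5, not an integer.
Intervening on testing: with other inputs at their observed values, peak_cases = 24*testing + 20. Solving for 140 gives testing = 5, within [-4, 13].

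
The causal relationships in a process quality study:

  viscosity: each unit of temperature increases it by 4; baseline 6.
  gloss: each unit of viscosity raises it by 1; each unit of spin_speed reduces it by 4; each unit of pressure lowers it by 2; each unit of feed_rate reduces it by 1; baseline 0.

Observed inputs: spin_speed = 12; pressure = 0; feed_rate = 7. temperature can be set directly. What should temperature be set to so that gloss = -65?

Substituting into the gloss equation gives gloss = 4*temperature - 49.
Solve 4*temperature - 49 = -65: temperature = (-65 + 49) / 4 = -4.

temperature = -4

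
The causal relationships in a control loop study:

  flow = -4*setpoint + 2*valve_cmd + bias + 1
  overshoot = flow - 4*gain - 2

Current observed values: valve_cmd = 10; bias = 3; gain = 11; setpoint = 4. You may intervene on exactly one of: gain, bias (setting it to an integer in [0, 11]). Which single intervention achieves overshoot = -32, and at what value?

Intervening on gain: overshoot = -4*gain + 6. Reaching -32 requires gain = 19/2, not an integer.
Intervening on bias: with other inputs at their observed values, overshoot = bias - 41. Solving for -32 gives bias = 9, within [0, 11].

set bias = 9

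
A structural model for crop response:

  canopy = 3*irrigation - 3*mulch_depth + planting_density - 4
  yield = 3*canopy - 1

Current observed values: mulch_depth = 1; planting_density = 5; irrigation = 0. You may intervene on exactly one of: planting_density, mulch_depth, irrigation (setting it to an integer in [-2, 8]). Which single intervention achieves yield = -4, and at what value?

set planting_density = 6

Intervening on planting_density: with other inputs at their observed values, yield = 3*planting_density - 22. Solving for -4 gives planting_density = 6, within [-2, 8].
Intervening on mulch_depth: yield = -9*mulch_depth + 2. Reaching -4 requires mulch_depth = 2/3, not an integer.
Intervening on irrigation: yield = 9*irrigation - 7. Reaching -4 requires irrigation = 1/3, not an integer.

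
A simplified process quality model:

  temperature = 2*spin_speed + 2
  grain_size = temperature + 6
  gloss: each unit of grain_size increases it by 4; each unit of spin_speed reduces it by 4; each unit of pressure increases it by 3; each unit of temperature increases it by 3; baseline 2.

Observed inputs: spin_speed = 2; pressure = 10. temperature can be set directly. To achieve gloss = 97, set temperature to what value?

Intervening on temperature fixes its value directly, overriding its dependence on spin_speed.
Substituting into the gloss equation gives gloss = 7*temperature + 48.
Solve 7*temperature + 48 = 97: temperature = (97 - 48) / 7 = 7.

temperature = 7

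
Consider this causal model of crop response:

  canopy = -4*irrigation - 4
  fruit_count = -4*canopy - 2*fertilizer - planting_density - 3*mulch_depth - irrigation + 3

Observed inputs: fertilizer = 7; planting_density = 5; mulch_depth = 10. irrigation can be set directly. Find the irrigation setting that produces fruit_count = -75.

irrigation = -3

Substituting into the fruit_count equation gives fruit_count = 15*irrigation - 30.
Solve 15*irrigation - 30 = -75: irrigation = (-75 + 30) / 15 = -3.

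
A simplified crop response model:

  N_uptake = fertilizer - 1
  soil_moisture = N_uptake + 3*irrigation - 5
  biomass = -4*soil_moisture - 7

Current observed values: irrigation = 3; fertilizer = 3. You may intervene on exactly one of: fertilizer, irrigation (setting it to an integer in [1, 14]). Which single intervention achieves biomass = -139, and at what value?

Intervening on fertilizer: biomass = -4*fertilizer - 19. Reaching -139 requires fertilizer = 30, outside [1, 14].
Intervening on irrigation: with other inputs at their observed values, biomass = -12*irrigation + 5. Solving for -139 gives irrigation = 12, within [1, 14].

set irrigation = 12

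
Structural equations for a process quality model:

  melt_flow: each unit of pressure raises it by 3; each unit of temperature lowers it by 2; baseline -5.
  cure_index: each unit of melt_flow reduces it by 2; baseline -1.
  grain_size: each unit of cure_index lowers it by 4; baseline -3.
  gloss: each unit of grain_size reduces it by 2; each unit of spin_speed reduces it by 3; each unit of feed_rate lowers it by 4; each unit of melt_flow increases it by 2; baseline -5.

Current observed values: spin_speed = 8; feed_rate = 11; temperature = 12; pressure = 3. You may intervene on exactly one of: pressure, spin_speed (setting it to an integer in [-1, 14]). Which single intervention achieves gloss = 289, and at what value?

Intervening on pressure: with other inputs at their observed values, gloss = -42*pressure + 331. Solving for 289 gives pressure = 1, within [-1, 14].
Intervening on spin_speed: gloss = -3*spin_speed + 229. Reaching 289 requires spin_speed = -20, outside [-1, 14].

set pressure = 1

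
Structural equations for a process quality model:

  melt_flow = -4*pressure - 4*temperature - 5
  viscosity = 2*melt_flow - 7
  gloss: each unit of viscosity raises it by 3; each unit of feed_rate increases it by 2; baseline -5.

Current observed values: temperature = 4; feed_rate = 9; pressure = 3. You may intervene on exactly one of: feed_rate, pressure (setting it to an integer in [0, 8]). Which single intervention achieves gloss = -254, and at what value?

Intervening on feed_rate: gloss = 2*feed_rate - 224. Reaching -254 requires feed_rate = -15, outside [0, 8].
Intervening on pressure: with other inputs at their observed values, gloss = -24*pressure - 134. Solving for -254 gives pressure = 5, within [0, 8].

set pressure = 5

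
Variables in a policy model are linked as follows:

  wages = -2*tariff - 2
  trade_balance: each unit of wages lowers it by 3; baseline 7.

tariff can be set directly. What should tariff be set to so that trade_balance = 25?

tariff = 2

Substituting into the trade_balance equation gives trade_balance = 6*tariff + 13.
Solve 6*tariff + 13 = 25: tariff = (25 - 13) / 6 = 2.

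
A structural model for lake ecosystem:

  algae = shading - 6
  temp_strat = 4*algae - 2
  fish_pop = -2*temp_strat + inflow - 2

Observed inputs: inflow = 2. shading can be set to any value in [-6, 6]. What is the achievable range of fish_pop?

4 to 100

Substituting into the temp_strat equation gives temp_strat = 4*shading - 26.
Substituting into the fish_pop equation gives fish_pop = -8*shading + 52.
Linear in shading, so extremes are at the endpoints: shading = -6 gives fish_pop = 100; shading = 6 gives fish_pop = 4.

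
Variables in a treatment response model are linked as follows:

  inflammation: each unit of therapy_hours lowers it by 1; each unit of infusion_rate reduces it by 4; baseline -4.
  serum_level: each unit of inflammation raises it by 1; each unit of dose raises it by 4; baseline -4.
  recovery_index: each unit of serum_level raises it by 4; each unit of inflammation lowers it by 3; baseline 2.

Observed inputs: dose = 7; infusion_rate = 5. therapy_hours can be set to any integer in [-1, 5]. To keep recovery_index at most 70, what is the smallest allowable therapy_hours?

therapy_hours = 4

Substituting into the inflammation equation gives inflammation = -therapy_hours - 24.
Substituting into the serum_level equation gives serum_level = -therapy_hours.
Substituting into the recovery_index equation gives recovery_index = -therapy_hours + 74.
Require -therapy_hours + 74 ≤ 70, so therapy_hours ≥ 4.
The smallest integer in [-1, 5] satisfying this is 4.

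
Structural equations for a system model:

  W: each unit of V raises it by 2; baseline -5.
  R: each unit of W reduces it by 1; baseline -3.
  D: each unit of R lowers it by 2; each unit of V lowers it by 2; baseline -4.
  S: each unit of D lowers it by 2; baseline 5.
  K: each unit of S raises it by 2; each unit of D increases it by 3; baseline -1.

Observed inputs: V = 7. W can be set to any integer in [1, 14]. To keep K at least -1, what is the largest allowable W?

W = 11

Intervening on W fixes its value directly, overriding its dependence on V.
Substituting into the D equation gives D = 2*W - 12.
So S = -4*W + 29.
Substituting into the K equation gives K = -2*W + 21.
Require -2*W + 21 ≥ -1, so W ≤ 11.
The largest integer in [1, 14] satisfying this is 11.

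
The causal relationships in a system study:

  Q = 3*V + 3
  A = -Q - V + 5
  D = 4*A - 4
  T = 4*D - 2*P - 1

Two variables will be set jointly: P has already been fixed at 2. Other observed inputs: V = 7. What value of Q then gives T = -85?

Q = 2

With P held at 2:
Intervening on Q fixes its value directly, overriding its dependence on V.
Substituting into the A equation gives A = -Q - 2.
Substituting into the D equation gives D = -4*Q - 12.
So T = -16*Q - 53.
Solve -16*Q - 53 = -85: Q = (-85 + 53) / -16 = 2.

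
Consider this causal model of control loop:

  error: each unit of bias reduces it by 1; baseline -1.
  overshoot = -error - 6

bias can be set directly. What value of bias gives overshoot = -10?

Substituting into the overshoot equation gives overshoot = bias - 5.
Solve bias - 5 = -10: bias = (-10 + 5) / 1 = -5.

bias = -5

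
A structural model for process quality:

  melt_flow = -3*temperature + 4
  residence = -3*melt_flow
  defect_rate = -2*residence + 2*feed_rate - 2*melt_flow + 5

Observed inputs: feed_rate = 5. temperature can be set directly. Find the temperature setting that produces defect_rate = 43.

temperature = -1

Substituting into the residence equation gives residence = 9*temperature - 12.
So defect_rate = -12*temperature + 31.
Solve -12*temperature + 31 = 43: temperature = (43 - 31) / -12 = -1.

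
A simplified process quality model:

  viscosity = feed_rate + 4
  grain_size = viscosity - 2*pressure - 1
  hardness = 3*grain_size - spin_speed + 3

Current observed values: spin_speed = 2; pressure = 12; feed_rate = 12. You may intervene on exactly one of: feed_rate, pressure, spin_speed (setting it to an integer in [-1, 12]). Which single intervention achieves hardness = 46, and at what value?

Intervening on feed_rate: hardness = 3*feed_rate - 62. Reaching 46 requires feed_rate = 36, outside [-1, 12].
Intervening on pressure: with other inputs at their observed values, hardness = -6*pressure + 46. Solving for 46 gives pressure = 0, within [-1, 12].
Intervening on spin_speed: hardness = -spin_speed - 24. Reaching 46 requires spin_speed = -70, outside [-1, 12].

set pressure = 0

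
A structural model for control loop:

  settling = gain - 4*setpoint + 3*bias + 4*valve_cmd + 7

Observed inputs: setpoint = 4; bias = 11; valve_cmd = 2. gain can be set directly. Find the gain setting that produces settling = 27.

gain = -5

Substituting into the settling equation gives settling = gain + 32.
Solve gain + 32 = 27: gain = (27 - 32) / 1 = -5.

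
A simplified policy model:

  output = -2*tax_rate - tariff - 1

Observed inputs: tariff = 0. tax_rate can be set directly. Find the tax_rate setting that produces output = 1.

tax_rate = -1

Substituting into the output equation gives output = -2*tax_rate - 1.
Solve -2*tax_rate - 1 = 1: tax_rate = (1 + 1) / -2 = -1.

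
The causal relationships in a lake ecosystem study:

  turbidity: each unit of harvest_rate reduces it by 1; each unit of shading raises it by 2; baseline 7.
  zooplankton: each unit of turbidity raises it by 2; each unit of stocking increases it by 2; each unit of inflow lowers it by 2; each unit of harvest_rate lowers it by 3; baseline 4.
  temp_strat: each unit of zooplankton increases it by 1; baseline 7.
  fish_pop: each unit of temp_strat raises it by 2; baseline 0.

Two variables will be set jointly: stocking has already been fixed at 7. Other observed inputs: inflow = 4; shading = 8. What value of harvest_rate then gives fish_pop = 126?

harvest_rate = 0

With stocking held at 7:
Substituting into the turbidity equation gives turbidity = -harvest_rate + 23.
This gives zooplankton = -5*harvest_rate + 56.
temp_strat becomes -5*harvest_rate + 63.
Substituting into the fish_pop equation gives fish_pop = -10*harvest_rate + 126.
Solve -10*harvest_rate + 126 = 126: harvest_rate = (126 - 126) / -10 = 0.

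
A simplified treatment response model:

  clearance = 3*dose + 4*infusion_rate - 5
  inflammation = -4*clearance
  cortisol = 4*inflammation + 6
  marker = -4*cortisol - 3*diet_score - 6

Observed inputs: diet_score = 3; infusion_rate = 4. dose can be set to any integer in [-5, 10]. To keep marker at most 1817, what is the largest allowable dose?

dose = 6

Substituting into the clearance equation gives clearance = 3*dose + 11.
Substituting into the inflammation equation gives inflammation = -12*dose - 44.
Substituting into the cortisol equation gives cortisol = -48*dose - 170.
Substituting into the marker equation gives marker = 192*dose + 665.
Require 192*dose + 665 ≤ 1817, so dose ≤ 6.
The largest integer in [-5, 10] satisfying this is 6.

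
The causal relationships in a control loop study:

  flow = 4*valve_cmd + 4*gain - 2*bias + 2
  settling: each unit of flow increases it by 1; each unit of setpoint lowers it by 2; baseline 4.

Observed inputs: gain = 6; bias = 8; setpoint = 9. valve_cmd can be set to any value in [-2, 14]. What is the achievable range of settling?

Substituting into the flow equation gives flow = 4*valve_cmd + 10.
Substituting into the settling equation gives settling = 4*valve_cmd - 4.
Linear in valve_cmd, so extremes are at the endpoints: valve_cmd = -2 gives settling = -12; valve_cmd = 14 gives settling = 52.

-12 to 52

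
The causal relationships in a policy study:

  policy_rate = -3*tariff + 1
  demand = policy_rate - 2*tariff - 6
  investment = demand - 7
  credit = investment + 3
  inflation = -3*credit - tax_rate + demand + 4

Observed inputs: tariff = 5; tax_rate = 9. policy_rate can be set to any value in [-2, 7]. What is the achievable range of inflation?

25 to 43

Intervening on policy_rate fixes its value directly, overriding its dependence on tariff.
Substituting into the demand equation gives demand = policy_rate - 16.
Substituting into the investment equation gives investment = policy_rate - 23.
This gives credit = policy_rate - 20.
Substituting into the inflation equation gives inflation = -2*policy_rate + 39.
Linear in policy_rate, so extremes are at the endpoints: policy_rate = -2 gives inflation = 43; policy_rate = 7 gives inflation = 25.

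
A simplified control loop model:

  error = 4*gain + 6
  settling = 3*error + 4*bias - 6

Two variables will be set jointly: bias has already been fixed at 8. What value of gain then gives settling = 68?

With bias held at 8:
Substituting into the settling equation gives settling = 12*gain + 44.
Solve 12*gain + 44 = 68: gain = (68 - 44) / 12 = 2.

gain = 2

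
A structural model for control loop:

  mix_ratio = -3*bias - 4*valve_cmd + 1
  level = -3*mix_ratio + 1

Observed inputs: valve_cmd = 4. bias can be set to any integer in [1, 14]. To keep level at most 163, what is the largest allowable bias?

bias = 13

Substituting into the mix_ratio equation gives mix_ratio = -3*bias - 15.
Substituting into the level equation gives level = 9*bias + 46.
Require 9*bias + 46 ≤ 163, so bias ≤ 13.
The largest integer in [1, 14] satisfying this is 13.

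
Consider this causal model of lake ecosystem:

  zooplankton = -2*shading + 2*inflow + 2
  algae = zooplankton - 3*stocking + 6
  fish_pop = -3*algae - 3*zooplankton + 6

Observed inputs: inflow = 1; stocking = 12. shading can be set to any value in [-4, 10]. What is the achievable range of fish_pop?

Substituting into the zooplankton equation gives zooplankton = -2*shading + 4.
Substituting into the algae equation gives algae = -2*shading - 26.
So fish_pop = 12*shading + 72.
Linear in shading, so extremes are at the endpoints: shading = -4 gives fish_pop = 24; shading = 10 gives fish_pop = 192.

24 to 192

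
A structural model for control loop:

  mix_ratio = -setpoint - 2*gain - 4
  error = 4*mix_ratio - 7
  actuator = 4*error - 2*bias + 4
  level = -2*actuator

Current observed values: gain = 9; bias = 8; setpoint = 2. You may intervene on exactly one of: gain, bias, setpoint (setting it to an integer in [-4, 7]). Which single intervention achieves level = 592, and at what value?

set gain = 5

Intervening on gain: with other inputs at their observed values, level = 64*gain + 272. Solving for 592 gives gain = 5, within [-4, 7].
Intervening on bias: level = 4*bias + 816. Reaching 592 requires bias = -56, outside [-4, 7].
Intervening on setpoint: level = 32*setpoint + 784. Reaching 592 requires setpoint = -6, outside [-4, 7].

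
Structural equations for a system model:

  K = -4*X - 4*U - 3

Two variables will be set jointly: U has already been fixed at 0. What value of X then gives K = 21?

X = -6

With U held at 0:
Substituting into the K equation gives K = -4*X - 3.
Solve -4*X - 3 = 21: X = (21 + 3) / -4 = -6.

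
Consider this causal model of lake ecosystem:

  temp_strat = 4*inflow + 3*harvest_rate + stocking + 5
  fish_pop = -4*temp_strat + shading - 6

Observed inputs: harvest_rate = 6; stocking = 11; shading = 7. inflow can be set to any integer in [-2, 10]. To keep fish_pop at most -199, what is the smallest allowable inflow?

Substituting into the temp_strat equation gives temp_strat = 4*inflow + 34.
This gives fish_pop = -16*inflow - 135.
Require -16*inflow - 135 ≤ -199, so inflow ≥ 4.
The smallest integer in [-2, 10] satisfying this is 4.

inflow = 4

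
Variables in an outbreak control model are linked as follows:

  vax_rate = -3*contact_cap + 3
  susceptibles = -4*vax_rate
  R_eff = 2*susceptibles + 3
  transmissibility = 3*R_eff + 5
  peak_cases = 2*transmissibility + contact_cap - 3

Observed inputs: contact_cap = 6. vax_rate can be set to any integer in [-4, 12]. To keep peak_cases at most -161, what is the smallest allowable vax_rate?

Intervening on vax_rate fixes its value directly, overriding its dependence on contact_cap.
Substituting into the R_eff equation gives R_eff = -8*vax_rate + 3.
Substituting into the transmissibility equation gives transmissibility = -24*vax_rate + 14.
So peak_cases = -48*vax_rate + 31.
Require -48*vax_rate + 31 ≤ -161, so vax_rate ≥ 4.
The smallest integer in [-4, 12] satisfying this is 4.

vax_rate = 4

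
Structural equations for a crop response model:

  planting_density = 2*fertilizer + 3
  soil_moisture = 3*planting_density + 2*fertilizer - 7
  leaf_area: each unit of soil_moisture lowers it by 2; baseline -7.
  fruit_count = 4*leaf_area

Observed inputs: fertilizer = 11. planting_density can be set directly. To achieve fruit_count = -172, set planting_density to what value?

Intervening on planting_density fixes its value directly, overriding its dependence on fertilizer.
Substituting into the soil_moisture equation gives soil_moisture = 3*planting_density + 15.
Substituting into the leaf_area equation gives leaf_area = -6*planting_density - 37.
Substituting into the fruit_count equation gives fruit_count = -24*planting_density - 148.
Solve -24*planting_density - 148 = -172: planting_density = (-172 + 148) / -24 = 1.

planting_density = 1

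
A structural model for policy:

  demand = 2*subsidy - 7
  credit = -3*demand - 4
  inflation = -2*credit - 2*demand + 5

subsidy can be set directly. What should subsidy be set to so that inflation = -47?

subsidy = -4

Substituting into the credit equation gives credit = -6*subsidy + 17.
So inflation = 8*subsidy - 15.
Solve 8*subsidy - 15 = -47: subsidy = (-47 + 15) / 8 = -4.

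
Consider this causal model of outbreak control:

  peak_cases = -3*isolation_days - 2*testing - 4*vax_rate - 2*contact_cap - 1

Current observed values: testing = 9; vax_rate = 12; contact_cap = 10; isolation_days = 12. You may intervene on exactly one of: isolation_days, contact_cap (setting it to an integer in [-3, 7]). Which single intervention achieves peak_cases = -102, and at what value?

Intervening on isolation_days: with other inputs at their observed values, peak_cases = -3*isolation_days - 87. Solving for -102 gives isolation_days = 5, within [-3, 7].
Intervening on contact_cap: peak_cases = -2*contact_cap - 103. Reaching -102 requires contact_cap = -1/2, not an integer.

set isolation_days = 5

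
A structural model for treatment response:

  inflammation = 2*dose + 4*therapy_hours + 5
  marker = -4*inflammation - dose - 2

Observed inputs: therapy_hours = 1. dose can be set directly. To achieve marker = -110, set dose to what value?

Substituting into the inflammation equation gives inflammation = 2*dose + 9.
Substituting into the marker equation gives marker = -9*dose - 38.
Solve -9*dose - 38 = -110: dose = (-110 + 38) / -9 = 8.

dose = 8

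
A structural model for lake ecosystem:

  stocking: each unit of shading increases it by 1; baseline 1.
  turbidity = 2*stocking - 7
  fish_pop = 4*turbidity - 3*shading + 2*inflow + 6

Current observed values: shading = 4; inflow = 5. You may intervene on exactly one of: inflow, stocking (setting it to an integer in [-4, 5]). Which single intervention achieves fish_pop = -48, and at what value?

Intervening on inflow: fish_pop = 2*inflow + 6. Reaching -48 requires inflow = -27, outside [-4, 5].
Intervening on stocking: with other inputs at their observed values, fish_pop = 8*stocking - 24. Solving for -48 gives stocking = -3, within [-4, 5].

set stocking = -3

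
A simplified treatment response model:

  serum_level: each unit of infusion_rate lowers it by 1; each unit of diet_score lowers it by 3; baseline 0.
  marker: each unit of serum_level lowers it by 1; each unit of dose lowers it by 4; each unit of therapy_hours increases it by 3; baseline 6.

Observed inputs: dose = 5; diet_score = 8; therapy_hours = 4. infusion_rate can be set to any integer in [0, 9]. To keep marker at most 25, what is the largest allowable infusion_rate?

infusion_rate = 3

Substituting into the serum_level equation gives serum_level = -infusion_rate - 24.
Substituting into the marker equation gives marker = infusion_rate + 22.
Require infusion_rate + 22 ≤ 25, so infusion_rate ≤ 3.
The largest integer in [0, 9] satisfying this is 3.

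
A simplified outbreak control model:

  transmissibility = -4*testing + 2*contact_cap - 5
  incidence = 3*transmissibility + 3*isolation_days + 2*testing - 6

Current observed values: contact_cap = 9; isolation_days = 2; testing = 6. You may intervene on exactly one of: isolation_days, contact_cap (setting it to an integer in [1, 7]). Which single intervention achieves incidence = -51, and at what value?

set contact_cap = 4

Intervening on isolation_days: incidence = 3*isolation_days - 27. Reaching -51 requires isolation_days = -8, outside [1, 7].
Intervening on contact_cap: with other inputs at their observed values, incidence = 6*contact_cap - 75. Solving for -51 gives contact_cap = 4, within [1, 7].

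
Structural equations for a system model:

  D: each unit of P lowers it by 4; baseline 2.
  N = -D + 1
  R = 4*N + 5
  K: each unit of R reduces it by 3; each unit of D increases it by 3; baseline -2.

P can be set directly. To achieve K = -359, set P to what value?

Substituting into the N equation gives N = 4*P - 1.
This gives R = 16*P + 1.
Substituting into the K equation gives K = -60*P + 1.
Solve -60*P + 1 = -359: P = (-359 - 1) / -60 = 6.

P = 6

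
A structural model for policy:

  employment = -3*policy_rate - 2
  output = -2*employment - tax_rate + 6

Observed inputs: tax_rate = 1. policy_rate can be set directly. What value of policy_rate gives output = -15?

Substituting into the output equation gives output = 6*policy_rate + 9.
Solve 6*policy_rate + 9 = -15: policy_rate = (-15 - 9) / 6 = -4.

policy_rate = -4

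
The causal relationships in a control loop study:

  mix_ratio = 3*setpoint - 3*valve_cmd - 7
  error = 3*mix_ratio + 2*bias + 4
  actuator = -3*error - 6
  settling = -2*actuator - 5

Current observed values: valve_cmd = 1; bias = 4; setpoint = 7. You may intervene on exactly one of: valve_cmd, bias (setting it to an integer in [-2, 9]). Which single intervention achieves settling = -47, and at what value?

set valve_cmd = 7

Intervening on valve_cmd: with other inputs at their observed values, settling = -54*valve_cmd + 331. Solving for -47 gives valve_cmd = 7, within [-2, 9].
Intervening on bias: settling = 12*bias + 229. Reaching -47 requires bias = -23, outside [-2, 9].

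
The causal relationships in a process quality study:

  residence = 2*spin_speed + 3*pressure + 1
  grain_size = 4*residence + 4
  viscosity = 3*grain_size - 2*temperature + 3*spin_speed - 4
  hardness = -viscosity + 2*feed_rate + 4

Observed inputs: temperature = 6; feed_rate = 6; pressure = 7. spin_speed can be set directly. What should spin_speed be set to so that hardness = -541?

spin_speed = 11

Substituting into the residence equation gives residence = 2*spin_speed + 22.
grain_size becomes 8*spin_speed + 92.
Substituting into the viscosity equation gives viscosity = 27*spin_speed + 260.
Substituting into the hardness equation gives hardness = -27*spin_speed - 244.
Solve -27*spin_speed - 244 = -541: spin_speed = (-541 + 244) / -27 = 11.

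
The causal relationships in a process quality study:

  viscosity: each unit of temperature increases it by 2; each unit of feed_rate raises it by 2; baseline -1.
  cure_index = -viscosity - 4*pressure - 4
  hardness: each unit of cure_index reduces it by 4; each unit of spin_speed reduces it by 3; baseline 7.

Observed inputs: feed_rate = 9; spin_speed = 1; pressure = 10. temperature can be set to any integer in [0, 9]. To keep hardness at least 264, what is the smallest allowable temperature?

Substituting into the viscosity equation gives viscosity = 2*temperature + 17.
Substituting into the cure_index equation gives cure_index = -2*temperature - 61.
So hardness = 8*temperature + 248.
Require 8*temperature + 248 ≥ 264, so temperature ≥ 2.
The smallest integer in [0, 9] satisfying this is 2.

temperature = 2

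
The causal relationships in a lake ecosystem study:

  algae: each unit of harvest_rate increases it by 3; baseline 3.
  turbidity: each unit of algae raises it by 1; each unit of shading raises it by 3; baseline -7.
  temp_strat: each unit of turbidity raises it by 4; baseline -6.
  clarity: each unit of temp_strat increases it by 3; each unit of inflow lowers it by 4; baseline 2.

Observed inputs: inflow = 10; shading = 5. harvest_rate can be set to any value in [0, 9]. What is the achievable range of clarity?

76 to 400

Substituting into the turbidity equation gives turbidity = 3*harvest_rate + 11.
Substituting into the temp_strat equation gives temp_strat = 12*harvest_rate + 38.
clarity becomes 36*harvest_rate + 76.
Linear in harvest_rate, so extremes are at the endpoints: harvest_rate = 0 gives clarity = 76; harvest_rate = 9 gives clarity = 400.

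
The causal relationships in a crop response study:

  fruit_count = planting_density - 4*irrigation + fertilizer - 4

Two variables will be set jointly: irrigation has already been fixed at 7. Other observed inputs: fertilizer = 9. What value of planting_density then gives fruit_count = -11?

planting_density = 12

With irrigation held at 7:
Substituting into the fruit_count equation gives fruit_count = planting_density - 23.
Solve planting_density - 23 = -11: planting_density = (-11 + 23) / 1 = 12.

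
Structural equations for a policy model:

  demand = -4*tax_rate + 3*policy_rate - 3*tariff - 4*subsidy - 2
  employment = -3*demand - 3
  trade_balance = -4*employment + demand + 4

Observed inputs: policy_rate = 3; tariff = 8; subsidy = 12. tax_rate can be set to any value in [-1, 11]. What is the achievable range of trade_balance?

-1401 to -777

Substituting into the demand equation gives demand = -4*tax_rate - 65.
employment becomes 12*tax_rate + 192.
Substituting into the trade_balance equation gives trade_balance = -52*tax_rate - 829.
Linear in tax_rate, so extremes are at the endpoints: tax_rate = -1 gives trade_balance = -777; tax_rate = 11 gives trade_balance = -1401.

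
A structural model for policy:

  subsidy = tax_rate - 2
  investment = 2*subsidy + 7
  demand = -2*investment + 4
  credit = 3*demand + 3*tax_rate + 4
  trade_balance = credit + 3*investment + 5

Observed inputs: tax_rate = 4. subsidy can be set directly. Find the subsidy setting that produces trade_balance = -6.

Intervening on subsidy fixes its value directly, overriding its dependence on tax_rate.
Substituting into the demand equation gives demand = -4*subsidy - 10.
So credit = -12*subsidy - 14.
Substituting into the trade_balance equation gives trade_balance = -6*subsidy + 12.
Solve -6*subsidy + 12 = -6: subsidy = (-6 - 12) / -6 = 3.

subsidy = 3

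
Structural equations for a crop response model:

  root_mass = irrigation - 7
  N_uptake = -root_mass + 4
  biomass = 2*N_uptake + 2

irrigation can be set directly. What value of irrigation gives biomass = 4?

Substituting into the N_uptake equation gives N_uptake = -irrigation + 11.
Substituting into the biomass equation gives biomass = -2*irrigation + 24.
Solve -2*irrigation + 24 = 4: irrigation = (4 - 24) / -2 = 10.

irrigation = 10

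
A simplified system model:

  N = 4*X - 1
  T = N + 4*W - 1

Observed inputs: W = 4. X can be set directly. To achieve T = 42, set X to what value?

X = 7

Substituting into the T equation gives T = 4*X + 14.
Solve 4*X + 14 = 42: X = (42 - 14) / 4 = 7.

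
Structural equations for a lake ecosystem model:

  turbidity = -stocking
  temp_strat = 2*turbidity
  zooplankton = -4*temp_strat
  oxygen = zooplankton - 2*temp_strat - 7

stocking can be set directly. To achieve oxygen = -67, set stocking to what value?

stocking = -5

Substituting into the temp_strat equation gives temp_strat = -2*stocking.
Substituting into the zooplankton equation gives zooplankton = 8*stocking.
Substituting into the oxygen equation gives oxygen = 12*stocking - 7.
Solve 12*stocking - 7 = -67: stocking = (-67 + 7) / 12 = -5.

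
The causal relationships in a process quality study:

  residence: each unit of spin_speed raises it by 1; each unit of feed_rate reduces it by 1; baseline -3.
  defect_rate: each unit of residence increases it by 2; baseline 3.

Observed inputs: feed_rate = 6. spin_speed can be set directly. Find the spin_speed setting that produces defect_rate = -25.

spin_speed = -5

Substituting into the residence equation gives residence = spin_speed - 9.
Substituting into the defect_rate equation gives defect_rate = 2*spin_speed - 15.
Solve 2*spin_speed - 15 = -25: spin_speed = (-25 + 15) / 2 = -5.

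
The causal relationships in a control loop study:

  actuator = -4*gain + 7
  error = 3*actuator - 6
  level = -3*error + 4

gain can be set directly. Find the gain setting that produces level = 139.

gain = 5

Substituting into the error equation gives error = -12*gain + 15.
Substituting into the level equation gives level = 36*gain - 41.
Solve 36*gain - 41 = 139: gain = (139 + 41) / 36 = 5.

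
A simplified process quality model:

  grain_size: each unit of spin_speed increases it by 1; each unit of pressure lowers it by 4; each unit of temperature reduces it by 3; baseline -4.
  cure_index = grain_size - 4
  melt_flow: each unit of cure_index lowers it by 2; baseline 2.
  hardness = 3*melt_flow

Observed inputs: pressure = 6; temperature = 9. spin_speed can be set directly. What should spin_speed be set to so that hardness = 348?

Substituting into the grain_size equation gives grain_size = spin_speed - 55.
This gives cure_index = spin_speed - 59.
melt_flow becomes -2*spin_speed + 120.
This gives hardness = -6*spin_speed + 360.
Solve -6*spin_speed + 360 = 348: spin_speed = (348 - 360) / -6 = 2.

spin_speed = 2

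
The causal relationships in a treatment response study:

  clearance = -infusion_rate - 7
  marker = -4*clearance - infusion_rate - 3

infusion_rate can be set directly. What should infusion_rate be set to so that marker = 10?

infusion_rate = -5

Substituting into the marker equation gives marker = 3*infusion_rate + 25.
Solve 3*infusion_rate + 25 = 10: infusion_rate = (10 - 25) / 3 = -5.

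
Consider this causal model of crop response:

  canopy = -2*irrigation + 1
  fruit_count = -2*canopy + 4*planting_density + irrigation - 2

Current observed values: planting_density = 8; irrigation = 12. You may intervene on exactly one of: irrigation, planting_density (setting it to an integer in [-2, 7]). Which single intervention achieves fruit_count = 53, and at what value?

set irrigation = 5

Intervening on irrigation: with other inputs at their observed values, fruit_count = 5*irrigation + 28. Solving for 53 gives irrigation = 5, within [-2, 7].
Intervening on planting_density: fruit_count = 4*planting_density + 56. Reaching 53 requires planting_density = -3/4, not an integer.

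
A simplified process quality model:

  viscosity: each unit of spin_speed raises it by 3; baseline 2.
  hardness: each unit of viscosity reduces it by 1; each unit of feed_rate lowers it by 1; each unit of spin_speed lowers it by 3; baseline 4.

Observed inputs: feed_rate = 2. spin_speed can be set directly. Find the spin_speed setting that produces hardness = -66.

Substituting into the hardness equation gives hardness = -6*spin_speed.
Solve -6*spin_speed = -66: spin_speed = -66 / -6 = 11.

spin_speed = 11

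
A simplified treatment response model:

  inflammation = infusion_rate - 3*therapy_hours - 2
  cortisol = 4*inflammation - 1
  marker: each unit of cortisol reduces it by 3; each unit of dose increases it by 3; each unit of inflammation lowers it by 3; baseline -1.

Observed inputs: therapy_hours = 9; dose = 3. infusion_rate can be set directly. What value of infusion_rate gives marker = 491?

Substituting into the inflammation equation gives inflammation = infusion_rate - 29.
Substituting into the cortisol equation gives cortisol = 4*infusion_rate - 117.
This gives marker = -15*infusion_rate + 446.
Solve -15*infusion_rate + 446 = 491: infusion_rate = (491 - 446) / -15 = -3.

infusion_rate = -3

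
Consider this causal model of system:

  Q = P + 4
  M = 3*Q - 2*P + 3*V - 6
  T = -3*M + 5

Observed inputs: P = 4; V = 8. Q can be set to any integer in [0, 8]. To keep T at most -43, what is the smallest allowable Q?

Q = 2

Intervening on Q fixes its value directly, overriding its dependence on P.
Substituting into the M equation gives M = 3*Q + 10.
Substituting into the T equation gives T = -9*Q - 25.
Require -9*Q - 25 ≤ -43, so Q ≥ 2.
The smallest integer in [0, 8] satisfying this is 2.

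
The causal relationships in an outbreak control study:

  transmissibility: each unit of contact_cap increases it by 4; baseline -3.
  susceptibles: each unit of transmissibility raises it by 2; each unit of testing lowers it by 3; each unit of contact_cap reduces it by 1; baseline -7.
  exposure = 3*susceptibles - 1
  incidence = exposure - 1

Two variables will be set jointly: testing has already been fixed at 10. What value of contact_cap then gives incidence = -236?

With testing held at 10:
Substituting into the susceptibles equation gives susceptibles = 7*contact_cap - 43.
This gives exposure = 21*contact_cap - 130.
This gives incidence = 21*contact_cap - 131.
Solve 21*contact_cap - 131 = -236: contact_cap = (-236 + 131) / 21 = -5.

contact_cap = -5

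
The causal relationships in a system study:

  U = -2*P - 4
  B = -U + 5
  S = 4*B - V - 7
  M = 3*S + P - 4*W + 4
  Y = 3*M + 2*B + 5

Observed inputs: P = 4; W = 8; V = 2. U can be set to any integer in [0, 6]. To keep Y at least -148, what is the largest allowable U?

U = 5

Intervening on U fixes its value directly, overriding its dependence on P.
Substituting into the S equation gives S = -4*U + 11.
Substituting into the M equation gives M = -12*U + 9.
Substituting into the Y equation gives Y = -38*U + 42.
Require -38*U + 42 ≥ -148, so U ≤ 5.
The largest integer in [0, 6] satisfying this is 5.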